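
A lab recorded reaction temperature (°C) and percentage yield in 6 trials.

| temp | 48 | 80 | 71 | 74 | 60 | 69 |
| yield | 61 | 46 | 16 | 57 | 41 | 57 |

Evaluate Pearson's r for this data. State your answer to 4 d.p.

-0.2854

n = 6, Σx = 402, Σy = 278, Σx² = 27582, Σy² = 14272, Σxy = 18355
nΣxy − ΣxΣy = 110130 − 111756 = -1626
nΣx² − (Σx)² = 165492 − 161604 = 3888; nΣy² − (Σy)² = 85632 − 77284 = 8348
r = -1626 / √(3888 × 8348) = -1626 / 5697.1066 ≈ -0.2854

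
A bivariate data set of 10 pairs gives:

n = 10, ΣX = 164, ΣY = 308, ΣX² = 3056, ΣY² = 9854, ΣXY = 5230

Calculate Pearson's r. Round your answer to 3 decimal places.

0.487

r = (nΣXY − ΣXΣY) / √[(nΣX² − (ΣX)²)(nΣY² − (ΣY)²)]
Numerator: 10×5230 − 164×308 = 1788
Denominator: √[(30560 − 26896)(98540 − 94864)] = √[3664 × 3676] = 3669.9951
r = 1788 / 3669.9951 ≈ 0.487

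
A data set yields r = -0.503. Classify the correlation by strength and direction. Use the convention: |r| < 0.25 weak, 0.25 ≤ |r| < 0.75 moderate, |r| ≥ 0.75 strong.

moderate negative

r = -0.503 < 0 so the relationship is negative.
|r| = 0.503, which falls in the moderate range.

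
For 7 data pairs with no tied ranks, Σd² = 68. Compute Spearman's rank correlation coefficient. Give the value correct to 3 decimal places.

ρ = 1 − 6Σd² / [n(n²−1)] = 1 − 6×68 / (7×48)
  = 1 − 408/336 = 1 − 1.2143 ≈ -0.214

-0.214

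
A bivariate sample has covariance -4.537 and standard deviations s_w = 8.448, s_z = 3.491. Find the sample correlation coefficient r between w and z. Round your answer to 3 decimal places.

r = Cov(w,z) / (s_w · s_z) = -4.537 / (8.448 × 3.491)
  = -4.537 / 29.4920 ≈ -0.154

-0.154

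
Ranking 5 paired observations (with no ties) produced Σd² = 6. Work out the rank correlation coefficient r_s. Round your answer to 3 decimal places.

0.700

ρ = 1 − 6Σd² / [n(n²−1)] = 1 − 6×6 / (5×24)
  = 1 − 36/120 = 1 − 0.3000 ≈ 0.700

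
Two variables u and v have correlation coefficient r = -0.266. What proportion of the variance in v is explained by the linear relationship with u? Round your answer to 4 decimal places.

0.0708

r² = (-0.266)² = 0.0708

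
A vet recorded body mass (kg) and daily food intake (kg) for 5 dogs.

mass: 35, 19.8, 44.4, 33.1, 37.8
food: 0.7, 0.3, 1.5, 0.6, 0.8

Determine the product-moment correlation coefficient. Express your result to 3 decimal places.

0.902

n = 5, Σx = 170.1, Σy = 3.9, Σx² = 6112.85, Σy² = 3.83, Σxy = 147.14
nΣxy − ΣxΣy = 735.7 − 663.39 = 72.31
nΣx² − (Σx)² = 30564.25 − 28934.01 = 1630.24; nΣy² − (Σy)² = 19.15 − 15.21 = 3.94
r = 72.31 / √(1630.24 × 3.94) = 72.31 / 80.1445 ≈ 0.902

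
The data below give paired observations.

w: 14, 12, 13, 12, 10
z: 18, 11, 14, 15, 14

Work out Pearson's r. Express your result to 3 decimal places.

0.510

n = 5, Σw = 61, Σz = 72, Σw² = 753, Σz² = 1062, Σwz = 886
nΣwz − ΣwΣz = 4430 − 4392 = 38
nΣw² − (Σw)² = 3765 − 3721 = 44; nΣz² − (Σz)² = 5310 − 5184 = 126
r = 38 / √(44 × 126) = 38 / 74.4580 ≈ 0.510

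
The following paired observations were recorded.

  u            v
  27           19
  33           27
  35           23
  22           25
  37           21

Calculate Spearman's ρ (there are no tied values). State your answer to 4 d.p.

-0.2000

Rank u: 2, 3, 4, 1, 5
Rank v: 1, 5, 3, 4, 2
d = rank(u) − rank(v): 1, -2, 1, -3, 3; Σd² = 24
ρ = 1 − 6Σd² / [n(n²−1)] = 1 − 6×24 / (5×24) = 1 − 144/120 ≈ -0.2000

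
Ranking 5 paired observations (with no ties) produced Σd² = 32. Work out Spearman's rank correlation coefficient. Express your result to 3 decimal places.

-0.600

ρ = 1 − 6Σd² / [n(n²−1)] = 1 − 6×32 / (5×24)
  = 1 − 192/120 = 1 − 1.6000 ≈ -0.600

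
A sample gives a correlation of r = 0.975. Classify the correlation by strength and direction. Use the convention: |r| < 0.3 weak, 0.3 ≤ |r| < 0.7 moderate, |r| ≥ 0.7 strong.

strong positive

r = 0.975 > 0 so the relationship is positive.
|r| = 0.975, which falls in the strong range.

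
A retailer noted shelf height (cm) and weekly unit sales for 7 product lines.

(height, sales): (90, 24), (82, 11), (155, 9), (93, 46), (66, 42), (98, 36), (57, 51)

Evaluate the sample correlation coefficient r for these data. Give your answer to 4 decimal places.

-0.6601

n = 7, Σx = 641, Σy = 219, Σx² = 64707, Σy² = 8555, Σxy = 17942
nΣxy − ΣxΣy = 125594 − 140379 = -14785
nΣx² − (Σx)² = 452949 − 410881 = 42068; nΣy² − (Σy)² = 59885 − 47961 = 11924
r = -14785 / √(42068 × 11924) = -14785 / 22396.8487 ≈ -0.6601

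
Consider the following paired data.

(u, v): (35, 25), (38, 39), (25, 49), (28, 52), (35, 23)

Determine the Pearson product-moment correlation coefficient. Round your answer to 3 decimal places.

n = 5, Σu = 161, Σv = 188, Σu² = 5303, Σv² = 7780, Σuv = 5843
nΣuv − ΣuΣv = 29215 − 30268 = -1053
nΣu² − (Σu)² = 26515 − 25921 = 594; nΣv² − (Σv)² = 38900 − 35344 = 3556
r = -1053 / √(594 × 3556) = -1053 / 1453.3630 ≈ -0.725

-0.725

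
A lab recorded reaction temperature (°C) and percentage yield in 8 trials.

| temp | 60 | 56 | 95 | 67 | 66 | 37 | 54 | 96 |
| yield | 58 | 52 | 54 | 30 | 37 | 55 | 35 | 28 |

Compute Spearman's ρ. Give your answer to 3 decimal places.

-0.476

Rank temp: 4, 3, 7, 6, 5, 1, 2, 8
Rank yield: 8, 5, 6, 2, 4, 7, 3, 1
d = rank(temp) − rank(yield): -4, -2, 1, 4, 1, -6, -1, 7; Σd² = 124
ρ = 1 − 6Σd² / [n(n²−1)] = 1 − 6×124 / (8×63) = 1 − 744/504 ≈ -0.476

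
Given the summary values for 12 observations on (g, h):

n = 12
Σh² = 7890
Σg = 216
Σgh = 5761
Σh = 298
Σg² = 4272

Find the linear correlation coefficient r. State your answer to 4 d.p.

0.9155

r = (nΣgh − ΣgΣh) / √[(nΣg² − (Σg)²)(nΣh² − (Σh)²)]
Numerator: 12×5761 − 216×298 = 4764
Denominator: √[(51264 − 46656)(94680 − 88804)] = √[4608 × 5876] = 5203.5188
r = 4764 / 5203.5188 ≈ 0.9155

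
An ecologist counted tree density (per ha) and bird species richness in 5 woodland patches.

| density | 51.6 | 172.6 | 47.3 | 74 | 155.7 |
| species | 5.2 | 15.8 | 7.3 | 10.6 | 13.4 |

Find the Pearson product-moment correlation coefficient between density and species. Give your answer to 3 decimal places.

0.941

n = 5, Σx = 501.2, Σy = 52.3, Σx² = 64409.1, Σy² = 621.89, Σxy = 6211.47
nΣxy − ΣxΣy = 31057.35 − 26212.76 = 4844.59
nΣx² − (Σx)² = 322045.5 − 251201.44 = 70844.06; nΣy² − (Σy)² = 3109.45 − 2735.29 = 374.16
r = 4844.59 / √(70844.06 × 374.16) = 4844.59 / 5148.4962 ≈ 0.941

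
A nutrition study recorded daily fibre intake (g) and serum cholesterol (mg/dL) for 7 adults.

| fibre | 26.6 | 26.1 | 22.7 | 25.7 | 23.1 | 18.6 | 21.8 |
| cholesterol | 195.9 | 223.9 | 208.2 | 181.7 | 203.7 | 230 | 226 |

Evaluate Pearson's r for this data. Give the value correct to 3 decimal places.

-0.628

n = 7, Σx = 164.6, Σy = 1469.4, Σx² = 3919.36, Σy² = 310339.84, Σxy = 34360.83
nΣxy − ΣxΣy = 240525.81 − 241863.24 = -1337.43
nΣx² − (Σx)² = 27435.52 − 27093.16 = 342.36; nΣy² − (Σy)² = 2172378.88 − 2159136.36 = 13242.52
r = -1337.43 / √(342.36 × 13242.52) = -1337.43 / 2129.2508 ≈ -0.628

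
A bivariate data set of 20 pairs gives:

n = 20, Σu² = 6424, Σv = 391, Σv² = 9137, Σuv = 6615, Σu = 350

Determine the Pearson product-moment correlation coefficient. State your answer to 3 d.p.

-0.341

r = (nΣuv − ΣuΣv) / √[(nΣu² − (Σu)²)(nΣv² − (Σv)²)]
Numerator: 20×6615 − 350×391 = -4550
Denominator: √[(128480 − 122500)(182740 − 152881)] = √[5980 × 29859] = 13362.5155
r = -4550 / 13362.5155 ≈ -0.341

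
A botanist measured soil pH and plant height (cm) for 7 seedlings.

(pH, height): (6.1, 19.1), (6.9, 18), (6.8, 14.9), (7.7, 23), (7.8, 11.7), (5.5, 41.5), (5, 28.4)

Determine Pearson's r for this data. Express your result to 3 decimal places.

n = 7, Σx = 45.8, Σy = 156.6, Σx² = 306.44, Σy² = 4105.52, Σxy = 980.64
nΣxy − ΣxΣy = 6864.48 − 7172.28 = -307.8
nΣx² − (Σx)² = 2145.08 − 2097.64 = 47.44; nΣy² − (Σy)² = 28738.64 − 24523.56 = 4215.08
r = -307.8 / √(47.44 × 4215.08) = -307.8 / 447.1727 ≈ -0.688

-0.688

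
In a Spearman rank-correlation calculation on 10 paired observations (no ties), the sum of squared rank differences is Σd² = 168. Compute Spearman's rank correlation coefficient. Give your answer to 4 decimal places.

-0.0182

ρ = 1 − 6Σd² / [n(n²−1)] = 1 − 6×168 / (10×99)
  = 1 − 1008/990 = 1 − 1.01818 ≈ -0.0182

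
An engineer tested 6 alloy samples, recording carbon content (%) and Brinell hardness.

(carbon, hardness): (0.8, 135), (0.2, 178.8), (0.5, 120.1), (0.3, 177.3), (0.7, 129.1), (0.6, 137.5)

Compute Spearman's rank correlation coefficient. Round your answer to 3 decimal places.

-0.600

Rank carbon: 6, 1, 3, 2, 5, 4
Rank hardness: 3, 6, 1, 5, 2, 4
d = rank(carbon) − rank(hardness): 3, -5, 2, -3, 3, 0; Σd² = 56
ρ = 1 − 6Σd² / [n(n²−1)] = 1 − 6×56 / (6×35) = 1 − 336/210 ≈ -0.600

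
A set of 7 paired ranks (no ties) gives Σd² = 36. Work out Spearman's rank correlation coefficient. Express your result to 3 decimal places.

ρ = 1 − 6Σd² / [n(n²−1)] = 1 − 6×36 / (7×48)
  = 1 − 216/336 = 1 − 0.6429 ≈ 0.357

0.357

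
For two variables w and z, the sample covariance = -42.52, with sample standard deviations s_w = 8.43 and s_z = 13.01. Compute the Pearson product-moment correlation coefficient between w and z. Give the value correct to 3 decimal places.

r = Cov(w,z) / (s_w · s_z) = -42.52 / (8.43 × 13.01)
  = -42.52 / 109.6743 ≈ -0.388

-0.388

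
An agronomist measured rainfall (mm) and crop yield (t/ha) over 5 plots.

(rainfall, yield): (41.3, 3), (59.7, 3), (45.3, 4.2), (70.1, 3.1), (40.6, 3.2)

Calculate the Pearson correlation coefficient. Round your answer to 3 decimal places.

n = 5, Σx = 257, Σy = 16.5, Σx² = 13884.24, Σy² = 55.49, Σxy = 840.49
nΣxy − ΣxΣy = 4202.45 − 4240.5 = -38.05
nΣx² − (Σx)² = 69421.2 − 66049 = 3372.2; nΣy² − (Σy)² = 277.45 − 272.25 = 5.2
r = -38.05 / √(3372.2 × 5.2) = -38.05 / 132.4214 ≈ -0.287

-0.287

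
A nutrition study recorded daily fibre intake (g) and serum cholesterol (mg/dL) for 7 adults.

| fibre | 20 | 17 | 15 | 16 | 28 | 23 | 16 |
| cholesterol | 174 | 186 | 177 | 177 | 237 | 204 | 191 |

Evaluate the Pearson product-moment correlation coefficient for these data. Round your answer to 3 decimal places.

n = 7, Σx = 135, Σy = 1346, Σx² = 2739, Σy² = 261796, Σxy = 26513
nΣxy − ΣxΣy = 185591 − 181710 = 3881
nΣx² − (Σx)² = 19173 − 18225 = 948; nΣy² − (Σy)² = 1832572 − 1811716 = 20856
r = 3881 / √(948 × 20856) = 3881 / 4446.5141 ≈ 0.873

0.873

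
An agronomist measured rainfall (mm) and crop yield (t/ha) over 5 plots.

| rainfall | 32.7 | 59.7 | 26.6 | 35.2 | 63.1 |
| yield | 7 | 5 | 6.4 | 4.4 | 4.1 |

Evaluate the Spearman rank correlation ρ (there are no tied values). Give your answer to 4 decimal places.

-0.8000

Rank rainfall: 2, 4, 1, 3, 5
Rank yield: 5, 3, 4, 2, 1
d = rank(rainfall) − rank(yield): -3, 1, -3, 1, 4; Σd² = 36
ρ = 1 − 6Σd² / [n(n²−1)] = 1 − 6×36 / (5×24) = 1 − 216/120 ≈ -0.8000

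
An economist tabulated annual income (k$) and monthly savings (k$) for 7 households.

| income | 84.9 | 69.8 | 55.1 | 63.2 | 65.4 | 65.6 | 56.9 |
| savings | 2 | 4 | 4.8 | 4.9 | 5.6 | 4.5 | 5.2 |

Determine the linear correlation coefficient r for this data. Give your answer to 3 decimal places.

-0.867

n = 7, Σx = 460.9, Σy = 31, Σx² = 30928.43, Σy² = 145.7, Σxy = 1980.48
nΣxy − ΣxΣy = 13863.36 − 14287.9 = -424.54
nΣx² − (Σx)² = 216499.01 − 212428.81 = 4070.2; nΣy² − (Σy)² = 1019.9 − 961 = 58.9
r = -424.54 / √(4070.2 × 58.9) = -424.54 / 489.6272 ≈ -0.867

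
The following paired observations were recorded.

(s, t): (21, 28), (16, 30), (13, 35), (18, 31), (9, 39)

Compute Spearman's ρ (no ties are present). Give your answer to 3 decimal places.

-0.900

Rank s: 5, 3, 2, 4, 1
Rank t: 1, 2, 4, 3, 5
d = rank(s) − rank(t): 4, 1, -2, 1, -4; Σd² = 38
ρ = 1 − 6Σd² / [n(n²−1)] = 1 − 6×38 / (5×24) = 1 − 228/120 ≈ -0.900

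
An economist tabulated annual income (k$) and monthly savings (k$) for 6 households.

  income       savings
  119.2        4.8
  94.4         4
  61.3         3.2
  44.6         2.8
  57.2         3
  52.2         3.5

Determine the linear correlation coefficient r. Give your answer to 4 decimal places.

0.9524

n = 6, Σx = 428.9, Σy = 21.3, Σx² = 34863.53, Σy² = 78.37, Σxy = 1625.1
nΣxy − ΣxΣy = 9750.6 − 9135.57 = 615.03
nΣx² − (Σx)² = 209181.18 − 183955.21 = 25225.97; nΣy² − (Σy)² = 470.22 − 453.69 = 16.53
r = 615.03 / √(25225.97 × 16.53) = 615.03 / 645.7440 ≈ 0.9524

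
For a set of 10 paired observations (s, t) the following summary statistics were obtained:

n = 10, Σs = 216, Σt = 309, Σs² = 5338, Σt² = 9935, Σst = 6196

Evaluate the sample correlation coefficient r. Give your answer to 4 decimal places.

-0.9379

r = (nΣst − ΣsΣt) / √[(nΣs² − (Σs)²)(nΣt² − (Σt)²)]
Numerator: 10×6196 − 216×309 = -4784
Denominator: √[(53380 − 46656)(99350 − 95481)] = √[6724 × 3869] = 5100.5055
r = -4784 / 5100.5055 ≈ -0.9379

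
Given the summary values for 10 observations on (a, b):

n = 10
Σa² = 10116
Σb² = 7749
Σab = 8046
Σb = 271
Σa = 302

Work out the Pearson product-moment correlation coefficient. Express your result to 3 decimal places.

r = (nΣab − ΣaΣb) / √[(nΣa² − (Σa)²)(nΣb² − (Σb)²)]
Numerator: 10×8046 − 302×271 = -1382
Denominator: √[(101160 − 91204)(77490 − 73441)] = √[9956 × 4049] = 6349.1609
r = -1382 / 6349.1609 ≈ -0.218

-0.218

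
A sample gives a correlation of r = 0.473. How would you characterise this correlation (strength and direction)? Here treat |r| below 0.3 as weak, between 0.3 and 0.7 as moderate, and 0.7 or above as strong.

r = 0.473 > 0 so the relationship is positive.
|r| = 0.473, which falls in the moderate range.

moderate positive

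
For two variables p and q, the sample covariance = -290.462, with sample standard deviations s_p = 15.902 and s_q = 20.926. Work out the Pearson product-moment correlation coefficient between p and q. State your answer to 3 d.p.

-0.873

r = Cov(p,q) / (s_p · s_q) = -290.462 / (15.902 × 20.926)
  = -290.462 / 332.7653 ≈ -0.873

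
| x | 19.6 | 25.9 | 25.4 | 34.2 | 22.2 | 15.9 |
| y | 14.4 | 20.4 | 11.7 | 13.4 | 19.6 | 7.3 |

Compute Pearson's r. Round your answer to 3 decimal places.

0.294

n = 6, Σx = 143.2, Σy = 86.8, Σx² = 3615.42, Σy² = 1377.42, Σxy = 2117.25
nΣxy − ΣxΣy = 12703.5 − 12429.76 = 273.74
nΣx² − (Σx)² = 21692.52 − 20506.24 = 1186.28; nΣy² − (Σy)² = 8264.52 − 7534.24 = 730.28
r = 273.74 / √(1186.28 × 730.28) = 273.74 / 930.7613 ≈ 0.294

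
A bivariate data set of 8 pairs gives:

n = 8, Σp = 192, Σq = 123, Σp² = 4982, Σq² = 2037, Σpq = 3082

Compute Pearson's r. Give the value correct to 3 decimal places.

r = (nΣpq − ΣpΣq) / √[(nΣp² − (Σp)²)(nΣq² − (Σq)²)]
Numerator: 8×3082 − 192×123 = 1040
Denominator: √[(39856 − 36864)(16296 − 15129)] = √[2992 × 1167] = 1868.5995
r = 1040 / 1868.5995 ≈ 0.557

0.557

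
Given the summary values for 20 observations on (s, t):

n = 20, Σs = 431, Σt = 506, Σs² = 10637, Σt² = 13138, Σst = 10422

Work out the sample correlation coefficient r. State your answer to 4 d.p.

r = (nΣst − ΣsΣt) / √[(nΣs² − (Σs)²)(nΣt² − (Σt)²)]
Numerator: 20×10422 − 431×506 = -9646
Denominator: √[(212740 − 185761)(262760 − 256036)] = √[26979 × 6724] = 13468.7340
r = -9646 / 13468.7340 ≈ -0.7162

-0.7162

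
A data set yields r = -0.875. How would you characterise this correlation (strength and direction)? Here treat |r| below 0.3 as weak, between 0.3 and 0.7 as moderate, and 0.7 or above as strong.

r = -0.875 < 0 so the relationship is negative.
|r| = 0.875, which falls in the strong range.

strong negative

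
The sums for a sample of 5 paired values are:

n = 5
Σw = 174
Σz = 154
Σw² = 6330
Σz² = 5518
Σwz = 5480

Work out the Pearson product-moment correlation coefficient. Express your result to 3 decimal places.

0.262

r = (nΣwz − ΣwΣz) / √[(nΣw² − (Σw)²)(nΣz² − (Σz)²)]
Numerator: 5×5480 − 174×154 = 604
Denominator: √[(31650 − 30276)(27590 − 23716)] = √[1374 × 3874] = 2307.1359
r = 604 / 2307.1359 ≈ 0.262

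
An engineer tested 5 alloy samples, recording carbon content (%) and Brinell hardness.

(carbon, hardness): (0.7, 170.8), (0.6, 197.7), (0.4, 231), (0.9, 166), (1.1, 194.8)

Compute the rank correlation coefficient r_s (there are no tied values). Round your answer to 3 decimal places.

-0.700

Rank carbon: 3, 2, 1, 4, 5
Rank hardness: 2, 4, 5, 1, 3
d = rank(carbon) − rank(hardness): 1, -2, -4, 3, 2; Σd² = 34
ρ = 1 − 6Σd² / [n(n²−1)] = 1 − 6×34 / (5×24) = 1 − 204/120 ≈ -0.700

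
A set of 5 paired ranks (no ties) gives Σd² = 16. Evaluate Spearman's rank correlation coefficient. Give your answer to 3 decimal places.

ρ = 1 − 6Σd² / [n(n²−1)] = 1 − 6×16 / (5×24)
  = 1 − 96/120 = 1 − 0.8000 ≈ 0.200

0.200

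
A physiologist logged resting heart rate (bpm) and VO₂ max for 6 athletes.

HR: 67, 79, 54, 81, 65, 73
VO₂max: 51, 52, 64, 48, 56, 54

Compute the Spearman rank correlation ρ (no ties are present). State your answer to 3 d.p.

Rank HR: 3, 5, 1, 6, 2, 4
Rank VO₂max: 2, 3, 6, 1, 5, 4
d = rank(HR) − rank(VO₂max): 1, 2, -5, 5, -3, 0; Σd² = 64
ρ = 1 − 6Σd² / [n(n²−1)] = 1 − 6×64 / (6×35) = 1 − 384/210 ≈ -0.829

-0.829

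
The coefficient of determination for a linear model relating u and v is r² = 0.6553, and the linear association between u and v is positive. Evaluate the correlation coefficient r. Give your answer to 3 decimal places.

0.810

|r| = √0.6553 = 0.810
The association is positive, so r = 0.810.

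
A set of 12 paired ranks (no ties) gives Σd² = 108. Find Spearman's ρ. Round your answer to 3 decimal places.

ρ = 1 − 6Σd² / [n(n²−1)] = 1 − 6×108 / (12×143)
  = 1 − 648/1716 = 1 − 0.3776 ≈ 0.622

0.622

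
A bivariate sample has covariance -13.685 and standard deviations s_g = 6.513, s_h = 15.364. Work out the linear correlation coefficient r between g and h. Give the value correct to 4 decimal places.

-0.1368

r = Cov(g,h) / (s_g · s_h) = -13.685 / (6.513 × 15.364)
  = -13.685 / 100.0657 ≈ -0.1368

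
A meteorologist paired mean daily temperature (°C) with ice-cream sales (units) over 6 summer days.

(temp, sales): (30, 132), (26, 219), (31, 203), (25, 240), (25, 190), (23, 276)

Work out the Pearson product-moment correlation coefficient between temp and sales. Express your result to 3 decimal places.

n = 6, Σx = 160, Σy = 1260, Σx² = 4316, Σy² = 276470, Σxy = 33045
nΣxy − ΣxΣy = 198270 − 201600 = -3330
nΣx² − (Σx)² = 25896 − 25600 = 296; nΣy² − (Σy)² = 1658820 − 1587600 = 71220
r = -3330 / √(296 × 71220) = -3330 / 4591.4181 ≈ -0.725

-0.725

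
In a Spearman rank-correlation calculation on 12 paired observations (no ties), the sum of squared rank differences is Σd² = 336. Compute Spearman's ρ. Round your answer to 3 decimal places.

ρ = 1 − 6Σd² / [n(n²−1)] = 1 − 6×336 / (12×143)
  = 1 − 2016/1716 = 1 − 1.1748 ≈ -0.175

-0.175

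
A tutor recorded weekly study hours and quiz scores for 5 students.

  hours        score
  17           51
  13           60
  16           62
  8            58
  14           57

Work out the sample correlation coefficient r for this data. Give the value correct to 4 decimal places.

n = 5, Σx = 68, Σy = 288, Σx² = 974, Σy² = 16658, Σxy = 3901
nΣxy − ΣxΣy = 19505 − 19584 = -79
nΣx² − (Σx)² = 4870 − 4624 = 246; nΣy² − (Σy)² = 83290 − 82944 = 346
r = -79 / √(246 × 346) = -79 / 291.7465 ≈ -0.2708

-0.2708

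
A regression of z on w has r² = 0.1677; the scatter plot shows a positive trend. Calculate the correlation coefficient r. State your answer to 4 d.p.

|r| = √0.1677 = 0.4095
The association is positive, so r = 0.4095.

0.4095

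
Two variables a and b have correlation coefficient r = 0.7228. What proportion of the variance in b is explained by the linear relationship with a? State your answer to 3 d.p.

r² = (0.7228)² = 0.522

0.522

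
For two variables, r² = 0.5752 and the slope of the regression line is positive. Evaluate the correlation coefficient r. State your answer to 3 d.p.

|r| = √0.5752 = 0.758
The association is positive, so r = 0.758.

0.758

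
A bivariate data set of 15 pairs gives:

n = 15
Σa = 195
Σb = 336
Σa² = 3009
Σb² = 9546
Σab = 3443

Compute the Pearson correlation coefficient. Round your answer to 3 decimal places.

-0.945

r = (nΣab − ΣaΣb) / √[(nΣa² − (Σa)²)(nΣb² − (Σb)²)]
Numerator: 15×3443 − 195×336 = -13875
Denominator: √[(45135 − 38025)(143190 − 112896)] = √[7110 × 30294] = 14676.1827
r = -13875 / 14676.1827 ≈ -0.945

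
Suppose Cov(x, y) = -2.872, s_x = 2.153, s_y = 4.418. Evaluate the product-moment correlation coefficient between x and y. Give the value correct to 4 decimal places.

-0.3019

r = Cov(x,y) / (s_x · s_y) = -2.872 / (2.153 × 4.418)
  = -2.872 / 9.5120 ≈ -0.3019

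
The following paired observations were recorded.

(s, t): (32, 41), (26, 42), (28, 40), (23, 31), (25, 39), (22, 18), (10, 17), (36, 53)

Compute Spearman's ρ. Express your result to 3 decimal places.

0.929

Rank s: 7, 5, 6, 3, 4, 2, 1, 8
Rank t: 6, 7, 5, 3, 4, 2, 1, 8
d = rank(s) − rank(t): 1, -2, 1, 0, 0, 0, 0, 0; Σd² = 6
ρ = 1 − 6Σd² / [n(n²−1)] = 1 − 6×6 / (8×63) = 1 − 36/504 ≈ 0.929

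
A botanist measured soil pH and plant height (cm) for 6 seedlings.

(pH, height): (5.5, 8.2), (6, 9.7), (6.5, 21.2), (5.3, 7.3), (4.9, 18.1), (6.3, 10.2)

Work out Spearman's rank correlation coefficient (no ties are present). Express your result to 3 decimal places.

0.429

Rank pH: 3, 4, 6, 2, 1, 5
Rank height: 2, 3, 6, 1, 5, 4
d = rank(pH) − rank(height): 1, 1, 0, 1, -4, 1; Σd² = 20
ρ = 1 − 6Σd² / [n(n²−1)] = 1 − 6×20 / (6×35) = 1 − 120/210 ≈ 0.429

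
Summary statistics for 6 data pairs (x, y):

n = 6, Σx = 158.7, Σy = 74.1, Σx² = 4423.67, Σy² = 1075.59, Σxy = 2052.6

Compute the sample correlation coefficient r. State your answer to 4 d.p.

r = (nΣxy − ΣxΣy) / √[(nΣx² − (Σx)²)(nΣy² − (Σy)²)]
Numerator: 6×2052.6 − 158.7×74.1 = 555.93
Denominator: √[(26542.02 − 25185.69)(6453.54 − 5490.81)] = √[1356.33 × 962.73] = 1142.7071
r = 555.93 / 1142.7071 ≈ 0.4865

0.4865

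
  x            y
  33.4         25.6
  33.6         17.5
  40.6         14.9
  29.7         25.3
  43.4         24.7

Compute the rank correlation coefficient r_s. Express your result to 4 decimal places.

-0.6000

Rank x: 2, 3, 4, 1, 5
Rank y: 5, 2, 1, 4, 3
d = rank(x) − rank(y): -3, 1, 3, -3, 2; Σd² = 32
ρ = 1 − 6Σd² / [n(n²−1)] = 1 − 6×32 / (5×24) = 1 − 192/120 ≈ -0.6000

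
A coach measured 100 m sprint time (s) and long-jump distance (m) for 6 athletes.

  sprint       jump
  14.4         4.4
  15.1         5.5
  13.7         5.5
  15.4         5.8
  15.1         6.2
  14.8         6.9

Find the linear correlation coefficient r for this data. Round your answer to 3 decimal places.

n = 6, Σx = 88.5, Σy = 34.3, Σx² = 1307.27, Σy² = 199.55, Σxy = 506.82
nΣxy − ΣxΣy = 3040.92 − 3035.55 = 5.37
nΣx² − (Σx)² = 7843.62 − 7832.25 = 11.37; nΣy² − (Σy)² = 1197.3 − 1176.49 = 20.81
r = 5.37 / √(11.37 × 20.81) = 5.37 / 15.3821 ≈ 0.349

0.349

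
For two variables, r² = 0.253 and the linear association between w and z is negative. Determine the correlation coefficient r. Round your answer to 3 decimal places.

-0.503

|r| = √0.253 = 0.503
The association is negative, so r = −0.503.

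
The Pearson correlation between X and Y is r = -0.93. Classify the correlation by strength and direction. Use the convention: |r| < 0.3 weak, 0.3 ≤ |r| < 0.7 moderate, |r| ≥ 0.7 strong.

strong negative

r = -0.93 < 0 so the relationship is negative.
|r| = 0.93, which falls in the strong range.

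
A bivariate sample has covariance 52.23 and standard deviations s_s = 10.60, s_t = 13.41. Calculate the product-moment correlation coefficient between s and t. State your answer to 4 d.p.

0.3674

r = Cov(s,t) / (s_s · s_t) = 52.23 / (10.60 × 13.41)
  = 52.23 / 142.1460 ≈ 0.3674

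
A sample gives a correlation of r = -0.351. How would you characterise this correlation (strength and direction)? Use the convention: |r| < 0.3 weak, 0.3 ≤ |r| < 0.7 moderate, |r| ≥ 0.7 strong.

moderate negative

r = -0.351 < 0 so the relationship is negative.
|r| = 0.351, which falls in the moderate range.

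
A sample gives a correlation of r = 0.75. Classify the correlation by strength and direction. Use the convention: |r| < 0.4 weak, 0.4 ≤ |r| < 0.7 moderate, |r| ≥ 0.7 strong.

strong positive

r = 0.75 > 0 so the relationship is positive.
|r| = 0.75, which falls in the strong range.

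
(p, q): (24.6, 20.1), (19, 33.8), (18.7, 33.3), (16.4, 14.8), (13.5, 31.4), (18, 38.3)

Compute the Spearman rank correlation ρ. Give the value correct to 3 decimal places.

0.143

Rank p: 6, 5, 4, 2, 1, 3
Rank q: 2, 5, 4, 1, 3, 6
d = rank(p) − rank(q): 4, 0, 0, 1, -2, -3; Σd² = 30
ρ = 1 − 6Σd² / [n(n²−1)] = 1 − 6×30 / (6×35) = 1 − 180/210 ≈ 0.143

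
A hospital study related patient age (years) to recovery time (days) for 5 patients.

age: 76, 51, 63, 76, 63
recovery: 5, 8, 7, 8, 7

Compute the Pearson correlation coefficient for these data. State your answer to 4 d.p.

n = 5, Σx = 329, Σy = 35, Σx² = 22091, Σy² = 251, Σxy = 2278
nΣxy − ΣxΣy = 11390 − 11515 = -125
nΣx² − (Σx)² = 110455 − 108241 = 2214; nΣy² − (Σy)² = 1255 − 1225 = 30
r = -125 / √(2214 × 30) = -125 / 257.7208 ≈ -0.4850

-0.4850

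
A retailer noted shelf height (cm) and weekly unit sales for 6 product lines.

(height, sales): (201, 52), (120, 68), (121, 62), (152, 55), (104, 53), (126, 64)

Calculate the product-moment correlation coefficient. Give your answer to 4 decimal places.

n = 6, Σx = 824, Σy = 354, Σx² = 119238, Σy² = 21102, Σxy = 48050
nΣxy − ΣxΣy = 288300 − 291696 = -3396
nΣx² − (Σx)² = 715428 − 678976 = 36452; nΣy² − (Σy)² = 126612 − 125316 = 1296
r = -3396 / √(36452 × 1296) = -3396 / 6873.2665 ≈ -0.4941

-0.4941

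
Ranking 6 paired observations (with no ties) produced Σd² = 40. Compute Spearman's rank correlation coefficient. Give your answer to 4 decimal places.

-0.1429

ρ = 1 − 6Σd² / [n(n²−1)] = 1 − 6×40 / (6×35)
  = 1 − 240/210 = 1 − 1.14286 ≈ -0.1429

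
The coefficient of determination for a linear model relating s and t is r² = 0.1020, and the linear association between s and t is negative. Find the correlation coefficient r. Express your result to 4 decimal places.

|r| = √0.1020 = 0.3194
The association is negative, so r = −0.3194.

-0.3194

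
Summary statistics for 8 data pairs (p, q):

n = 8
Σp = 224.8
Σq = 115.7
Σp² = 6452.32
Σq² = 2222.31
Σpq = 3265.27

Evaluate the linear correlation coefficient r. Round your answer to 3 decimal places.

0.052

r = (nΣpq − ΣpΣq) / √[(nΣp² − (Σp)²)(nΣq² − (Σq)²)]
Numerator: 8×3265.27 − 224.8×115.7 = 112.8
Denominator: √[(51618.56 − 50535.04)(17778.48 − 13386.49)] = √[1083.52 × 4391.99] = 2181.4695
r = 112.8 / 2181.4695 ≈ 0.052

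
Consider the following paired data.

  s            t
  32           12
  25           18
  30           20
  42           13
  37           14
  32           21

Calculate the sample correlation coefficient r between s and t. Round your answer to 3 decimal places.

-0.570

n = 6, Σs = 198, Σt = 98, Σs² = 6706, Σt² = 1674, Σst = 3170
nΣst − ΣsΣt = 19020 − 19404 = -384
nΣs² − (Σs)² = 40236 − 39204 = 1032; nΣt² − (Σt)² = 10044 − 9604 = 440
r = -384 / √(1032 × 440) = -384 / 673.8546 ≈ -0.570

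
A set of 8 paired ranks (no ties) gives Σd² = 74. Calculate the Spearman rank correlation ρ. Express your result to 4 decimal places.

ρ = 1 − 6Σd² / [n(n²−1)] = 1 − 6×74 / (8×63)
  = 1 − 444/504 = 1 − 0.88095 ≈ 0.1190

0.1190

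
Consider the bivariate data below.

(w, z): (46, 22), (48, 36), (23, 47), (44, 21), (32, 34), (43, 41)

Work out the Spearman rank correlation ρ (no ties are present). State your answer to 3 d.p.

-0.486

Rank w: 5, 6, 1, 4, 2, 3
Rank z: 2, 4, 6, 1, 3, 5
d = rank(w) − rank(z): 3, 2, -5, 3, -1, -2; Σd² = 52
ρ = 1 − 6Σd² / [n(n²−1)] = 1 − 6×52 / (6×35) = 1 − 312/210 ≈ -0.486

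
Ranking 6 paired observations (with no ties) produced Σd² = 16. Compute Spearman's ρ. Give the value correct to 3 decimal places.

0.543

ρ = 1 − 6Σd² / [n(n²−1)] = 1 − 6×16 / (6×35)
  = 1 − 96/210 = 1 − 0.4571 ≈ 0.543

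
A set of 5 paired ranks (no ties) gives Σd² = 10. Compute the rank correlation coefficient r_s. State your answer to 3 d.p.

ρ = 1 − 6Σd² / [n(n²−1)] = 1 − 6×10 / (5×24)
  = 1 − 60/120 = 1 − 0.5000 ≈ 0.500

0.500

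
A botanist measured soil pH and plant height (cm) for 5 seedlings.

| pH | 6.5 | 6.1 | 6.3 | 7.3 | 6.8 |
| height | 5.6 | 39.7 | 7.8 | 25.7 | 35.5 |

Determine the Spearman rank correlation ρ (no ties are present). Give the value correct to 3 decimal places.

Rank pH: 3, 1, 2, 5, 4
Rank height: 1, 5, 2, 3, 4
d = rank(pH) − rank(height): 2, -4, 0, 2, 0; Σd² = 24
ρ = 1 − 6Σd² / [n(n²−1)] = 1 − 6×24 / (5×24) = 1 − 144/120 ≈ -0.200

-0.200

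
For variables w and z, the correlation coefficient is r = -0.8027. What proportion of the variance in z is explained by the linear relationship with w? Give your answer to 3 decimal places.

r² = (-0.8027)² = 0.644

0.644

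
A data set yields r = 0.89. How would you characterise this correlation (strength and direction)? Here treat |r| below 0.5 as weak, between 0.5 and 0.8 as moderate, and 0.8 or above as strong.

r = 0.89 > 0 so the relationship is positive.
|r| = 0.89, which falls in the strong range.

strong positive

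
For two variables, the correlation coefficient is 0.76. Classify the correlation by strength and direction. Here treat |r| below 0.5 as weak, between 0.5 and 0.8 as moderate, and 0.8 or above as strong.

moderate positive

r = 0.76 > 0 so the relationship is positive.
|r| = 0.76, which falls in the moderate range.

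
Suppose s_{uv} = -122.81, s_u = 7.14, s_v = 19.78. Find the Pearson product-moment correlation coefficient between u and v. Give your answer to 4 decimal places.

r = Cov(u,v) / (s_u · s_v) = -122.81 / (7.14 × 19.78)
  = -122.81 / 141.2292 ≈ -0.8696

-0.8696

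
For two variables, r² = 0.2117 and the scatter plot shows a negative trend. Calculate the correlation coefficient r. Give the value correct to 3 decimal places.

-0.460

|r| = √0.2117 = 0.460
The association is negative, so r = −0.460.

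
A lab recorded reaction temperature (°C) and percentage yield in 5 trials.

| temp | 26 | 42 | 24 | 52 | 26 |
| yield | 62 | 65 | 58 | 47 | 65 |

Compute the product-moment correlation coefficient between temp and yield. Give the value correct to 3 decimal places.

-0.618

n = 5, Σx = 170, Σy = 297, Σx² = 6396, Σy² = 17867, Σxy = 9868
nΣxy − ΣxΣy = 49340 − 50490 = -1150
nΣx² − (Σx)² = 31980 − 28900 = 3080; nΣy² − (Σy)² = 89335 − 88209 = 1126
r = -1150 / √(3080 × 1126) = -1150 / 1862.2782 ≈ -0.618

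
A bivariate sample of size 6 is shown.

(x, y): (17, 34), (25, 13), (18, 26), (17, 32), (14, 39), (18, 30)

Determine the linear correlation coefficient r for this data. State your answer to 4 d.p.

-0.9786

n = 6, Σx = 109, Σy = 174, Σx² = 2047, Σy² = 5446, Σxy = 3001
nΣxy − ΣxΣy = 18006 − 18966 = -960
nΣx² − (Σx)² = 12282 − 11881 = 401; nΣy² − (Σy)² = 32676 − 30276 = 2400
r = -960 / √(401 × 2400) = -960 / 981.0199 ≈ -0.9786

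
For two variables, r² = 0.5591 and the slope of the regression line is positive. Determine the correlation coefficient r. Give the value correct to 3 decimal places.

0.748

|r| = √0.5591 = 0.748
The association is positive, so r = 0.748.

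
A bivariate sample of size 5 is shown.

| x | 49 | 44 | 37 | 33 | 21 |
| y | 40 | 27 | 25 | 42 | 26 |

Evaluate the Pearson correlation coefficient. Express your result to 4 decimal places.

n = 5, Σx = 184, Σy = 160, Σx² = 7236, Σy² = 5394, Σxy = 6005
nΣxy − ΣxΣy = 30025 − 29440 = 585
nΣx² − (Σx)² = 36180 − 33856 = 2324; nΣy² − (Σy)² = 26970 − 25600 = 1370
r = 585 / √(2324 × 1370) = 585 / 1784.3430 ≈ 0.3279

0.3279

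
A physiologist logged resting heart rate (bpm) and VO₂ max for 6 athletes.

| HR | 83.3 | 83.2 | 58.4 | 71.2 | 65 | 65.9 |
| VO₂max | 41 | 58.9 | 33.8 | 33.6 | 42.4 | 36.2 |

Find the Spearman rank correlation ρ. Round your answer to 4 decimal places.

Rank HR: 6, 5, 1, 4, 2, 3
Rank VO₂max: 4, 6, 2, 1, 5, 3
d = rank(HR) − rank(VO₂max): 2, -1, -1, 3, -3, 0; Σd² = 24
ρ = 1 − 6Σd² / [n(n²−1)] = 1 − 6×24 / (6×35) = 1 − 144/210 ≈ 0.3143

0.3143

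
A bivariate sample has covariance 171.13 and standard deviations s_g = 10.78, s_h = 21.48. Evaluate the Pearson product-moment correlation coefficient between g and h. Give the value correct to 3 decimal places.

r = Cov(g,h) / (s_g · s_h) = 171.13 / (10.78 × 21.48)
  = 171.13 / 231.5544 ≈ 0.739

0.739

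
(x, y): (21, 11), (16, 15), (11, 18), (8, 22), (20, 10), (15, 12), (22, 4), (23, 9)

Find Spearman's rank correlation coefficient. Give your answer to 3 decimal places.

-0.929

Rank x: 6, 4, 2, 1, 5, 3, 7, 8
Rank y: 4, 6, 7, 8, 3, 5, 1, 2
d = rank(x) − rank(y): 2, -2, -5, -7, 2, -2, 6, 6; Σd² = 162
ρ = 1 − 6Σd² / [n(n²−1)] = 1 − 6×162 / (8×63) = 1 − 972/504 ≈ -0.929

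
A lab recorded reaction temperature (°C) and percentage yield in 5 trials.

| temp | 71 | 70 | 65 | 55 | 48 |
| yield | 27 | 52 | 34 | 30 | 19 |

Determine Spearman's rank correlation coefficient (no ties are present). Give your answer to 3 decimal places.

Rank temp: 5, 4, 3, 2, 1
Rank yield: 2, 5, 4, 3, 1
d = rank(temp) − rank(yield): 3, -1, -1, -1, 0; Σd² = 12
ρ = 1 − 6Σd² / [n(n²−1)] = 1 − 6×12 / (5×24) = 1 − 72/120 ≈ 0.400

0.400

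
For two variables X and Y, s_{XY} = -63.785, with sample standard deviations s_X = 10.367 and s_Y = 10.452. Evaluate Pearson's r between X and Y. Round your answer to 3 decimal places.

-0.589

r = Cov(X,Y) / (s_X · s_Y) = -63.785 / (10.367 × 10.452)
  = -63.785 / 108.3559 ≈ -0.589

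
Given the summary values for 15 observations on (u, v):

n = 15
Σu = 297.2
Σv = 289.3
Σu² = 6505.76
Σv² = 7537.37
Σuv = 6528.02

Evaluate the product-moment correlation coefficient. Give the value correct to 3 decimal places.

r = (nΣuv − ΣuΣv) / √[(nΣu² − (Σu)²)(nΣv² − (Σv)²)]
Numerator: 15×6528.02 − 297.2×289.3 = 11940.34
Denominator: √[(97586.4 − 88327.84)(113060.55 − 83694.49)] = √[9258.56 × 29366.06] = 16489.0093
r = 11940.34 / 16489.0093 ≈ 0.724

0.724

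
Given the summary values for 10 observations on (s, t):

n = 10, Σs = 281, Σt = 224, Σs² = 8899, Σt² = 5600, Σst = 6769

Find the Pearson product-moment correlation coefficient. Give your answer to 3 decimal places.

r = (nΣst − ΣsΣt) / √[(nΣs² − (Σs)²)(nΣt² − (Σt)²)]
Numerator: 10×6769 − 281×224 = 4746
Denominator: √[(88990 − 78961)(56000 − 50176)] = √[10029 × 5824] = 7642.5713
r = 4746 / 7642.5713 ≈ 0.621

0.621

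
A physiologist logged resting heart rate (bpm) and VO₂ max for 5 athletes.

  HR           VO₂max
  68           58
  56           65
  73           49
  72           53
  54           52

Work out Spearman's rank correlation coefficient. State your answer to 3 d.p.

Rank HR: 3, 2, 5, 4, 1
Rank VO₂max: 4, 5, 1, 3, 2
d = rank(HR) − rank(VO₂max): -1, -3, 4, 1, -1; Σd² = 28
ρ = 1 − 6Σd² / [n(n²−1)] = 1 − 6×28 / (5×24) = 1 − 168/120 ≈ -0.400

-0.400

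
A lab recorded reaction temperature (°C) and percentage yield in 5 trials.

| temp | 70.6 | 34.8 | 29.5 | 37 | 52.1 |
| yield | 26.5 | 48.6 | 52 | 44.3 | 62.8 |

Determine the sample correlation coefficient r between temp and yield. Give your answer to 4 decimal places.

-0.5475

n = 5, Σx = 224, Σy = 234.2, Σx² = 11149.06, Σy² = 11674.54, Σxy = 10007.16
nΣxy − ΣxΣy = 50035.8 − 52460.8 = -2425
nΣx² − (Σx)² = 55745.3 − 50176 = 5569.3; nΣy² − (Σy)² = 58372.7 − 54849.64 = 3523.06
r = -2425 / √(5569.3 × 3523.06) = -2425 / 4429.5573 ≈ -0.5475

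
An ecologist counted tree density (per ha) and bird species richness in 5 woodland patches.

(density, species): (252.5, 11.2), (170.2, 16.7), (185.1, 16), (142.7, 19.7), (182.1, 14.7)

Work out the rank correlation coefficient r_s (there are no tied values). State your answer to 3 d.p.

-0.900

Rank density: 5, 2, 4, 1, 3
Rank species: 1, 4, 3, 5, 2
d = rank(density) − rank(species): 4, -2, 1, -4, 1; Σd² = 38
ρ = 1 − 6Σd² / [n(n²−1)] = 1 − 6×38 / (5×24) = 1 − 228/120 ≈ -0.900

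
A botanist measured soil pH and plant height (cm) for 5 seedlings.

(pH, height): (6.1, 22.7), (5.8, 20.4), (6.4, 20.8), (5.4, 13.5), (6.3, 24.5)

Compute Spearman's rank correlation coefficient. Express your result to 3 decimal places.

Rank pH: 3, 2, 5, 1, 4
Rank height: 4, 2, 3, 1, 5
d = rank(pH) − rank(height): -1, 0, 2, 0, -1; Σd² = 6
ρ = 1 − 6Σd² / [n(n²−1)] = 1 − 6×6 / (5×24) = 1 − 36/120 ≈ 0.700

0.700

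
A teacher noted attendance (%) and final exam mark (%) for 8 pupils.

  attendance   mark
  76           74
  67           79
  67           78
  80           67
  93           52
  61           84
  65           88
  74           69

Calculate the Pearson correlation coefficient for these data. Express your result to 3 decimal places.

-0.959

n = 8, Σx = 583, Σy = 591, Σx² = 43225, Σy² = 44555, Σxy = 42289
nΣxy − ΣxΣy = 338312 − 344553 = -6241
nΣx² − (Σx)² = 345800 − 339889 = 5911; nΣy² − (Σy)² = 356440 − 349281 = 7159
r = -6241 / √(5911 × 7159) = -6241 / 6505.1402 ≈ -0.959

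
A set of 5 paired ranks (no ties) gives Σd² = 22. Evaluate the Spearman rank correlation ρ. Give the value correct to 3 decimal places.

-0.100

ρ = 1 − 6Σd² / [n(n²−1)] = 1 − 6×22 / (5×24)
  = 1 − 132/120 = 1 − 1.1000 ≈ -0.100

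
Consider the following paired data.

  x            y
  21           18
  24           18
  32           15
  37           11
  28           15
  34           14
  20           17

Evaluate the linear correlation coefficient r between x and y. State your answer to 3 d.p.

n = 7, Σx = 196, Σy = 108, Σx² = 5750, Σy² = 1704, Σxy = 2933
nΣxy − ΣxΣy = 20531 − 21168 = -637
nΣx² − (Σx)² = 40250 − 38416 = 1834; nΣy² − (Σy)² = 11928 − 11664 = 264
r = -637 / √(1834 × 264) = -637 / 695.8276 ≈ -0.915

-0.915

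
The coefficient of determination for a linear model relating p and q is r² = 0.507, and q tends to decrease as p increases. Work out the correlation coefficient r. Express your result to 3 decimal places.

|r| = √0.507 = 0.712
The association is negative, so r = −0.712.

-0.712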